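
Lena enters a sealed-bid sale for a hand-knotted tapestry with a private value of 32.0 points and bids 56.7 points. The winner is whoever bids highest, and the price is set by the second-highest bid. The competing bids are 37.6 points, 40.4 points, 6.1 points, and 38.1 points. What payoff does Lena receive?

Payoff = -8.4 points.

Highest competing bid: 40.4 points.
Lena's bid 56.7 points is the highest overall, so Lena wins and pays the second-highest bid, 40.4 points.
Payoff = value − price = 32.0 points − 40.4 points = -8.4 points.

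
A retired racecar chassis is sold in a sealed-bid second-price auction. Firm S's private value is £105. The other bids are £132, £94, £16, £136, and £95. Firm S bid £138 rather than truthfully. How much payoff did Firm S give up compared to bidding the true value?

Payoff forgone: £31.

The highest competing bid is £136.
Bidding truthfully at £105: the top bid is £136 (a rival), so Firm S loses. Payoff = £0.
Bidding £138: Firm S has the top bid, wins, and pays the second-highest bid £136. Payoff = £105 − £136 = -£31.
Regret = truthful payoff − actual payoff = £0 − -£31 = £31.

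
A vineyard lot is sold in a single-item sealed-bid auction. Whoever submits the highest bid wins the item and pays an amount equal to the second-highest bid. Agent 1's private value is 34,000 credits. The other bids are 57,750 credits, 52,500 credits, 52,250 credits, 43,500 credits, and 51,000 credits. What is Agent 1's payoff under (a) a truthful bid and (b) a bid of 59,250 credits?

The highest competing bid is 57,750 credits.
Bidding truthfully at 34,000 credits: the top bid is 57,750 credits (a rival), so Agent 1 loses. Payoff = 0 credits.
Bidding 59,250 credits: Agent 1 has the top bid, wins, and pays the second-highest bid 57,750 credits. Payoff = 34,000 credits − 57,750 credits = -23,750 credits.

(a) 0 credits  (b) -23,750 credits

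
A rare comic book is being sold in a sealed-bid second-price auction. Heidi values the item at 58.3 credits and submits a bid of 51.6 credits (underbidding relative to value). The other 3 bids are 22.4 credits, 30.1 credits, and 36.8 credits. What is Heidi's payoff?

Highest competing bid: 36.8 credits.
Heidi's bid 51.6 credits is the highest overall, so Heidi wins and pays the second-highest bid, 36.8 credits.
Payoff = value − price = 58.3 credits − 36.8 credits = 21.5 credits.

21.5 credits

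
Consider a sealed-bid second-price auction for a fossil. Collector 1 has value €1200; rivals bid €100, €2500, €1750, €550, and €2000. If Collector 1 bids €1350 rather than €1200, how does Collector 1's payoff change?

€0

The highest competing bid is €2500.
Bidding truthfully at €1200: the top bid is €2500 (a rival), so Collector 1 loses. Payoff = €0.
Bidding €1350: the top bid is €2500 (a rival), so Collector 1 loses. Payoff = €0.
Change = €0 − €0 = €0.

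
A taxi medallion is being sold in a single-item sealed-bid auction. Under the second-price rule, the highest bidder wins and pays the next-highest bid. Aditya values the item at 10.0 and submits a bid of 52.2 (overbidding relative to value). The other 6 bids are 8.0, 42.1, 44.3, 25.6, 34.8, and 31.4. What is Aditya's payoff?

Payoff = -34.3.

Highest competing bid: 44.3.
Aditya's bid 52.2 is the highest overall, so Aditya wins and pays the second-highest bid, 44.3.
Payoff = value − price = 10.0 − 44.3 = -34.3.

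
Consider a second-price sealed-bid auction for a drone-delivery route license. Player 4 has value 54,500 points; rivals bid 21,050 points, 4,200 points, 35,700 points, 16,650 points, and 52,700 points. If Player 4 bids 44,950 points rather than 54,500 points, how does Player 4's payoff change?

The highest competing bid is 52,700 points.
Bidding truthfully at 54,500 points: Player 4 has the top bid, wins, and pays the second-highest bid 52,700 points. Payoff = 54,500 points − 52,700 points = 1,800 points.
Bidding 44,950 points: the top bid is 52,700 points (a rival), so Player 4 loses. Payoff = 0 points.
Change = 0 points − 1,800 points = -1,800 points.

Change in payoff: -1,800 points.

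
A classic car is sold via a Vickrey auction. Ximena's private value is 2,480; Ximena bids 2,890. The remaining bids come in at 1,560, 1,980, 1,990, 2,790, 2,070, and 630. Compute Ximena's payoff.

Highest competing bid: 2,790.
Ximena's bid 2,890 is the highest overall, so Ximena wins and pays the second-highest bid, 2,790.
Payoff = value − price = 2,480 − 2,790 = -310.
Overbidding won the item at a price above value — truthful bidding would have avoided this loss.

Payoff = -310.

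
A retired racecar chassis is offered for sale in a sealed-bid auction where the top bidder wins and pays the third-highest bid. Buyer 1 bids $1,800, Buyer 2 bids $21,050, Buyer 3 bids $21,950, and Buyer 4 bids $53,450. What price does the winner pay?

Price paid: $21,050.

Bids in descending order: Buyer 4 $53,450, then Buyer 3 $21,950, then Buyer 2 $21,050, then Buyer 1 $1,800.
Buyer 4 is the highest bidder, so Buyer 4 wins.
Under the third-price rule, the price is the third-highest bid: $21,050.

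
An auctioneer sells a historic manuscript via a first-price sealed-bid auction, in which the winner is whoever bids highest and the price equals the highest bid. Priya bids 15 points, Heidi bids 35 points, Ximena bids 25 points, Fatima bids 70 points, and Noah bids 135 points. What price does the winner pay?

135 points

Ranking the bids: Noah 135 points, then Fatima 70 points, then Heidi 35 points, then Ximena 25 points, then Priya 15 points.
Noah is the highest bidder, so Noah wins.
Under the first-price rule, the price is the highest bid: 135 points.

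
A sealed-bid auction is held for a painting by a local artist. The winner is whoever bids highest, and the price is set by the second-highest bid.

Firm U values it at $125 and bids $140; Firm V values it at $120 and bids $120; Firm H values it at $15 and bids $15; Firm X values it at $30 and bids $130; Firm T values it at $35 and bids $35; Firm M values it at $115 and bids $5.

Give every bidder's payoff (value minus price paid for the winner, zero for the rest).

Payoffs: Firm U -$5, Firm V $0, Firm H $0, Firm X $0, Firm T $0, Firm M $0.

Ordered from highest: Firm U $140, then Firm X $130, then Firm V $120, then Firm T $35, then Firm H $15, then Firm M $5.
Firm U has the top bid and wins; the price is the second-highest bid, $130.
Firm U's payoff = $125 − $130 = -$5. All other bidders lose, so their payoff is 0.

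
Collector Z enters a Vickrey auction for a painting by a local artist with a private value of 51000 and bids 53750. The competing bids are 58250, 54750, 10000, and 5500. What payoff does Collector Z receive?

Highest competing bid: 58250.
Collector Z's bid 53750 is not the highest, so Collector Z loses, pays nothing, and earns zero payoff.

0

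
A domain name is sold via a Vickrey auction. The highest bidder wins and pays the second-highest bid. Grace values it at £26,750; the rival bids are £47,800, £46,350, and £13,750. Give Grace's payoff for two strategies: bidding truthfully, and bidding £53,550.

The highest competing bid is £47,800.
Bidding truthfully at £26,750: the top bid is £47,800 (a rival), so Grace loses. Payoff = £0.
Bidding £53,550: Grace has the top bid, wins, and pays the second-highest bid £47,800. Payoff = £26,750 − £47,800 = -£21,050.

(a) £0  (b) -£21,050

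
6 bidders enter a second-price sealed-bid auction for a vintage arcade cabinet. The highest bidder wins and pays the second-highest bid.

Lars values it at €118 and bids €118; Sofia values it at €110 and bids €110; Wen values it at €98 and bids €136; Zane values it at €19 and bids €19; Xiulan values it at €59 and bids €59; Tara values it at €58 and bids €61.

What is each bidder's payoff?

Ordered from highest: Wen €136; Lars €118; Sofia €110; Tara €61; Xiulan €59; Zane €19.
Wen has the top bid and wins; the price is the second-highest bid, €118.
Wen's payoff = €98 − €118 = -€20. All other bidders lose, so their payoff is 0.

Payoffs: Lars €0, Sofia €0, Wen -€20, Zane €0, Xiulan €0, Tara €0.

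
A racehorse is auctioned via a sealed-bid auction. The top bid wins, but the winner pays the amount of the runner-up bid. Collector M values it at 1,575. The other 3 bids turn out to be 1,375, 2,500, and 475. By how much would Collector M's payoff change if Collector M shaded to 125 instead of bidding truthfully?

The highest competing bid is 2,500.
Bidding truthfully at 1,575: the top bid is 2,500 (a rival), so Collector M loses. Payoff = 0.
Bidding 125: the top bid is 2,500 (a rival), so Collector M loses. Payoff = 0.
Change = 0 − 0 = 0.

0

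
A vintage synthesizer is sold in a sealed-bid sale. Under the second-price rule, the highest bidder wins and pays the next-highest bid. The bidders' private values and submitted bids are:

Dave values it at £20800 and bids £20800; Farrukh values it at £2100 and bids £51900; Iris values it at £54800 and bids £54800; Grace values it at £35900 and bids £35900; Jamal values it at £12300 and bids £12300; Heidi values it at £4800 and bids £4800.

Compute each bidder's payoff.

Dave £0, Farrukh £0, Iris £2900, Grace £0, Jamal £0, Heidi £0.

Bids in descending order: Iris £54800, then Farrukh £51900, then Grace £35900, then Dave £20800, then Jamal £12300, then Heidi £4800.
Iris has the top bid and wins; the price is the second-highest bid, £51900.
Iris's payoff = £54800 − £51900 = £2900. All other bidders lose, so their payoff is 0.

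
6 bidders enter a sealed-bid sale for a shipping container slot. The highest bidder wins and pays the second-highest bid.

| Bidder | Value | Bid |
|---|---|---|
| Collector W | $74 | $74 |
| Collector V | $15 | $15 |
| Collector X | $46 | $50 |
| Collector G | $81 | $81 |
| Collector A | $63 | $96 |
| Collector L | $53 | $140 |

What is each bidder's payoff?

Collector W $0, Collector V $0, Collector X $0, Collector G $0, Collector A $0, Collector L -$43.

Bids in descending order: Collector L $140, then Collector A $96, then Collector G $81, then Collector W $74, then Collector X $50, then Collector V $15.
Collector L has the top bid and wins; the price is the second-highest bid, $96.
Collector L's payoff = $53 − $96 = -$43. All other bidders lose, so their payoff is 0.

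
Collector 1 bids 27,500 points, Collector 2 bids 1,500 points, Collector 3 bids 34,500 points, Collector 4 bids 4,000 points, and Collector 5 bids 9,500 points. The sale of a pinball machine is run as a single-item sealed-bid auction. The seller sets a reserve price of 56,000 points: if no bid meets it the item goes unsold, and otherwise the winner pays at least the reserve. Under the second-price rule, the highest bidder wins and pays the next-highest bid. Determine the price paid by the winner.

Sorted high to low: Collector 3 34,500 points, then Collector 1 27,500 points, then Collector 5 9,500 points, then Collector 4 4,000 points, then Collector 2 1,500 points.
The top bid 34,500 points is below the reserve 56,000 points, so the item goes unsold and nothing is paid.

unsold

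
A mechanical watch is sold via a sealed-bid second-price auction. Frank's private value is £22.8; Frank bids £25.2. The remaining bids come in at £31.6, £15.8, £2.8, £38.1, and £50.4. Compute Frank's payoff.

Frank's payoff: £0.0.

Highest competing bid: £50.4.
Frank's bid £25.2 is not the highest, so Frank loses, pays nothing, and earns zero payoff.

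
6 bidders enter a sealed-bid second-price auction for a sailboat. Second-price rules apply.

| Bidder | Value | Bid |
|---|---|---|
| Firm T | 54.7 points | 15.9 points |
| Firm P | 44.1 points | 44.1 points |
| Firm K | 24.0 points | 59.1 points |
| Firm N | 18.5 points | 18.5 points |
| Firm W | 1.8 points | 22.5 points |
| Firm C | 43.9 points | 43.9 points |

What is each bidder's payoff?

Ranking the bids: Firm K 59.1 points; Firm P 44.1 points; Firm C 43.9 points; Firm W 22.5 points; Firm N 18.5 points; Firm T 15.9 points.
Firm K has the top bid and wins; the price is the second-highest bid, 44.1 points.
Firm K's payoff = 24.0 points − 44.1 points = -20.1 points. All other bidders lose, so their payoff is 0.

Payoffs: Firm T 0.0 points, Firm P 0.0 points, Firm K -20.1 points, Firm N 0.0 points, Firm W 0.0 points, Firm C 0.0 points.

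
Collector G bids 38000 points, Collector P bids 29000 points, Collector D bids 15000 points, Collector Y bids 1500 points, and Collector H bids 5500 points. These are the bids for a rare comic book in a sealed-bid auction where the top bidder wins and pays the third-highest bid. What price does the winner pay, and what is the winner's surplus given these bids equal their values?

Ranking the bids: Collector G 38000 points; Collector P 29000 points; Collector D 15000 points; Collector H 5500 points; Collector Y 1500 points.
Collector G is the highest bidder, so Collector G wins.
Under the third-price rule, the price is the third-highest bid: 15000 points.
Surplus = 38000 points − 15000 points = 23000 points.

The winner pays 15000 points for a surplus of 23000 points.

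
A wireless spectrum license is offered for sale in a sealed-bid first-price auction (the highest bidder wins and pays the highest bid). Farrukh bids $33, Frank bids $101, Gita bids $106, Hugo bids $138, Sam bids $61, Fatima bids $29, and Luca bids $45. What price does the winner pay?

Ranking the bids: Hugo $138, then Gita $106, then Frank $101, then Sam $61, then Luca $45, then Farrukh $33, then Fatima $29.
Hugo is the highest bidder, so Hugo wins.
Under the first-price rule, the price is the highest bid: $138.

The winner pays $138.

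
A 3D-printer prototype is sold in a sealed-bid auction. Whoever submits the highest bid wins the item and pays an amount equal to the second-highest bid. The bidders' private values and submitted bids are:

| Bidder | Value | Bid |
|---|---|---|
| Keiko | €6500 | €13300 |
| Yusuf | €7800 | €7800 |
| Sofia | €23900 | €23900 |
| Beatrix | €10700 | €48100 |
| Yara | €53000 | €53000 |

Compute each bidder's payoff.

Sorted high to low: Yara €53000 > Beatrix €48100 > Sofia €23900 > Keiko €13300 > Yusuf €7800.
Yara has the top bid and wins; the price is the second-highest bid, €48100.
Yara's payoff = €53000 − €48100 = €4900. All other bidders lose, so their payoff is 0.

Keiko €0, Yusuf €0, Sofia €0, Beatrix €0, Yara €4900.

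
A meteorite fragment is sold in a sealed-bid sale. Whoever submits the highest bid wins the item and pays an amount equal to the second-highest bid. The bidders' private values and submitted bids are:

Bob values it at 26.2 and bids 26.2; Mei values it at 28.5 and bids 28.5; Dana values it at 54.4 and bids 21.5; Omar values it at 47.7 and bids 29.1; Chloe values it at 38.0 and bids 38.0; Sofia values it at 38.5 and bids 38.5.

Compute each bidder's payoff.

Bids in descending order: Sofia 38.5 > Chloe 38.0 > Omar 29.1 > Mei 28.5 > Bob 26.2 > Dana 21.5.
Sofia has the top bid and wins; the price is the second-highest bid, 38.0.
Sofia's payoff = 38.5 − 38.0 = 0.5. All other bidders lose, so their payoff is 0.

Payoffs: Bob 0.0, Mei 0.0, Dana 0.0, Omar 0.0, Chloe 0.0, Sofia 0.5.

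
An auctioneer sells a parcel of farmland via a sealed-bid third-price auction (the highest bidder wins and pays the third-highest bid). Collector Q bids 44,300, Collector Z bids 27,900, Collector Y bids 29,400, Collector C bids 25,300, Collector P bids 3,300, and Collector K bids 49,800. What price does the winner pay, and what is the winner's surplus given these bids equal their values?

Price 29,400; surplus 20,400.

Sorted high to low: Collector K 49,800; Collector Q 44,300; Collector Y 29,400; Collector Z 27,900; Collector C 25,300; Collector P 3,300.
Collector K is the highest bidder, so Collector K wins.
Under the third-price rule, the price is the third-highest bid: 29,400.
Surplus = 49,800 − 29,400 = 20,400.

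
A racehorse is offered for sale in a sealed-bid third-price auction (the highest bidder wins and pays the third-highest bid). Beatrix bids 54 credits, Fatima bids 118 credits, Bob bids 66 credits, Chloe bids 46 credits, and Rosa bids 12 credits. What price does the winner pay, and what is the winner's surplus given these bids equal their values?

Price 54 credits; surplus 64 credits.

Ordered from highest: Fatima 118 credits; Bob 66 credits; Beatrix 54 credits; Chloe 46 credits; Rosa 12 credits.
Fatima is the highest bidder, so Fatima wins.
Under the third-price rule, the price is the third-highest bid: 54 credits.
Surplus = 118 credits − 54 credits = 64 credits.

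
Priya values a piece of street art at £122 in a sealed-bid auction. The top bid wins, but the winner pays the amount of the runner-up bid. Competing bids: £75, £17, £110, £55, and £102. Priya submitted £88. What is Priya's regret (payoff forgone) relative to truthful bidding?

The highest competing bid is £110.
Bidding truthfully at £122: Priya has the top bid, wins, and pays the second-highest bid £110. Payoff = £122 − £110 = £12.
Bidding £88: the top bid is £110 (a rival), so Priya loses. Payoff = £0.
Regret = truthful payoff − actual payoff = £12 − £0 = £12.

£12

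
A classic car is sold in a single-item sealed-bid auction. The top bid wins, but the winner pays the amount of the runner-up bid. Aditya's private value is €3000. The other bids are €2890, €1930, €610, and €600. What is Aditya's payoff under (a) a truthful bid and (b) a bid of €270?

(a) €110  (b) €0

The highest competing bid is €2890.
Bidding truthfully at €3000: Aditya has the top bid, wins, and pays the second-highest bid €2890. Payoff = €3000 − €2890 = €110.
Bidding €270: the top bid is €2890 (a rival), so Aditya loses. Payoff = €0.
This is the dominant-strategy logic: truthful bidding weakly beats any alternative.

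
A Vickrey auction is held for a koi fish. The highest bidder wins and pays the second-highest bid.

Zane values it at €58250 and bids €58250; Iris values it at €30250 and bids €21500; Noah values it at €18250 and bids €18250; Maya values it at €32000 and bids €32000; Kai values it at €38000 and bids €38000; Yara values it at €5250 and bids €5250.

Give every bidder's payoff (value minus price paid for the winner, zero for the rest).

Zane €20250, Iris €0, Noah €0, Maya €0, Kai €0, Yara €0.

Bids in descending order: Zane €58250 > Kai €38000 > Maya €32000 > Iris €21500 > Noah €18250 > Yara €5250.
Zane has the top bid and wins; the price is the second-highest bid, €38000.
Zane's payoff = €58250 − €38000 = €20250. All other bidders lose, so their payoff is 0.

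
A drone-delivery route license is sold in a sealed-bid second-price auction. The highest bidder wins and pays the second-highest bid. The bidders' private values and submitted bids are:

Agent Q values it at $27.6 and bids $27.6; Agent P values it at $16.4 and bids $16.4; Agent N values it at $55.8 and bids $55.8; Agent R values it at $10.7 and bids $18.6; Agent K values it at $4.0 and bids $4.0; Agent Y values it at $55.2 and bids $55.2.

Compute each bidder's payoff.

Sorted high to low: Agent N $55.8; Agent Y $55.2; Agent Q $27.6; Agent R $18.6; Agent P $16.4; Agent K $4.0.
Agent N has the top bid and wins; the price is the second-highest bid, $55.2.
Agent N's payoff = $55.8 − $55.2 = $0.6. All other bidders lose, so their payoff is 0.

Agent Q $0.0, Agent P $0.0, Agent N $0.6, Agent R $0.0, Agent K $0.0, Agent Y $0.0.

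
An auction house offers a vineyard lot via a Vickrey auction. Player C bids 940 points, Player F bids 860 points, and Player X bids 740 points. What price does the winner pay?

Ranking the bids: Player C 940 points; Player F 860 points; Player X 740 points.
Player C has the highest bid, so Player C wins.
The second-highest bid is 860 points, so that is what Player C pays.

Price paid: 860 points.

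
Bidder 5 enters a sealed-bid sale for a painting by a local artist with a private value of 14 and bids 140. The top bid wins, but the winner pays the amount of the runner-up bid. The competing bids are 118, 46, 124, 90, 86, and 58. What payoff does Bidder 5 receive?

Highest competing bid: 124.
Bidder 5's bid 140 is the highest overall, so Bidder 5 wins and pays the second-highest bid, 124.
Payoff = value − price = 14 − 124 = -110.
Overbidding won the item at a price above value — truthful bidding would have avoided this loss.

Payoff = -110.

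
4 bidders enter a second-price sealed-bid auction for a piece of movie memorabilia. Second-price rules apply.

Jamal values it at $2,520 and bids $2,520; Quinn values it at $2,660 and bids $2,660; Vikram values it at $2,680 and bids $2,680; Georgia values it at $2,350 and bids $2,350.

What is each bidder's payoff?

Ranking the bids: Vikram $2,680 > Quinn $2,660 > Jamal $2,520 > Georgia $2,350.
Vikram has the top bid and wins; the price is the second-highest bid, $2,660.
Vikram's payoff = $2,680 − $2,660 = $20. All other bidders lose, so their payoff is 0.

Payoffs: Jamal $0, Quinn $0, Vikram $20, Georgia $0.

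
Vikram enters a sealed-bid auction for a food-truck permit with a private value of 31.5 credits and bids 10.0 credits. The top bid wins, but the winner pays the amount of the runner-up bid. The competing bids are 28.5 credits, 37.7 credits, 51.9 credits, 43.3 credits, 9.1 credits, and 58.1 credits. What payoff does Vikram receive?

Highest competing bid: 58.1 credits.
Vikram's bid 10.0 credits is not the highest, so Vikram loses, pays nothing, and earns zero payoff.

0.0 credits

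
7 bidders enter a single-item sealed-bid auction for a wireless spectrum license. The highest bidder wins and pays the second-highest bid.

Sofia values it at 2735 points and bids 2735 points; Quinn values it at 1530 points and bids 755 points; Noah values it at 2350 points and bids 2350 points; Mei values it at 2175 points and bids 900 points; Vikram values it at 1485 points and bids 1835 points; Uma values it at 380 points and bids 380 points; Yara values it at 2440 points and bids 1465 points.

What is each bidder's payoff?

Sofia 385 points, Quinn 0 points, Noah 0 points, Mei 0 points, Vikram 0 points, Uma 0 points, Yara 0 points.

Sorted high to low: Sofia 2735 points, then Noah 2350 points, then Vikram 1835 points, then Yara 1465 points, then Mei 900 points, then Quinn 755 points, then Uma 380 points.
Sofia has the top bid and wins; the price is the second-highest bid, 2350 points.
Sofia's payoff = 2735 points − 2350 points = 385 points. All other bidders lose, so their payoff is 0.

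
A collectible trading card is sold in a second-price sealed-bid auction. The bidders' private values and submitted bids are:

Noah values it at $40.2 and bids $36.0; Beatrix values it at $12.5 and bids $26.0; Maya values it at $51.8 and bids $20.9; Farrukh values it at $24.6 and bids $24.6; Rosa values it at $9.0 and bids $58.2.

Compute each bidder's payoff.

Payoffs: Noah $0.0, Beatrix $0.0, Maya $0.0, Farrukh $0.0, Rosa -$27.0.

Ranking the bids: Rosa $58.2 > Noah $36.0 > Beatrix $26.0 > Farrukh $24.6 > Maya $20.9.
Rosa has the top bid and wins; the price is the second-highest bid, $36.0.
Rosa's payoff = $9.0 − $36.0 = -$27.0. All other bidders lose, so their payoff is 0.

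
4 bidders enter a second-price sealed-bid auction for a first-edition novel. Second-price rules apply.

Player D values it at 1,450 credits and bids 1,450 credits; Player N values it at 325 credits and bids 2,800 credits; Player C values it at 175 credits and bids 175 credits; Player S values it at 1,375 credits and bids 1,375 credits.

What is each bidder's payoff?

Ordered from highest: Player N 2,800 credits, then Player D 1,450 credits, then Player S 1,375 credits, then Player C 175 credits.
Player N has the top bid and wins; the price is the second-highest bid, 1,450 credits.
Player N's payoff = 325 credits − 1,450 credits = -1,125 credits. All other bidders lose, so their payoff is 0.

Player D 0 credits, Player N -1,125 credits, Player C 0 credits, Player S 0 credits.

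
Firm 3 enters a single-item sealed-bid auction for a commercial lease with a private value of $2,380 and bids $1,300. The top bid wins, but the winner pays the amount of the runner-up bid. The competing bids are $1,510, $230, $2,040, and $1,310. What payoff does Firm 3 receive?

Highest competing bid: $2,040.
Firm 3's bid $1,300 is not the highest, so Firm 3 loses, pays nothing, and earns zero payoff.

$0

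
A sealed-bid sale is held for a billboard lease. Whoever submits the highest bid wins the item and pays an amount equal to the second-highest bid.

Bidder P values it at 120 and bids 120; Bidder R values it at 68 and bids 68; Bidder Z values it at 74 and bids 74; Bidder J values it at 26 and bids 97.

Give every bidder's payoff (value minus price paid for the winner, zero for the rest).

Payoffs: Bidder P 23, Bidder R 0, Bidder Z 0, Bidder J 0.

Sorted high to low: Bidder P 120; Bidder J 97; Bidder Z 74; Bidder R 68.
Bidder P has the top bid and wins; the price is the second-highest bid, 97.
Bidder P's payoff = 120 − 97 = 23. All other bidders lose, so their payoff is 0.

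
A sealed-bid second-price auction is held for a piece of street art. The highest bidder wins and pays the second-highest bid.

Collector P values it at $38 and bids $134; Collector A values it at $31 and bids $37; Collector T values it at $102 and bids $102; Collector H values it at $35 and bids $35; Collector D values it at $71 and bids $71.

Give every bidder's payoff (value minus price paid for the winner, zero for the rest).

Payoffs: Collector P -$64, Collector A $0, Collector T $0, Collector H $0, Collector D $0.

Sorted high to low: Collector P $134 > Collector T $102 > Collector D $71 > Collector A $37 > Collector H $35.
Collector P has the top bid and wins; the price is the second-highest bid, $102.
Collector P's payoff = $38 − $102 = -$64. All other bidders lose, so their payoff is 0.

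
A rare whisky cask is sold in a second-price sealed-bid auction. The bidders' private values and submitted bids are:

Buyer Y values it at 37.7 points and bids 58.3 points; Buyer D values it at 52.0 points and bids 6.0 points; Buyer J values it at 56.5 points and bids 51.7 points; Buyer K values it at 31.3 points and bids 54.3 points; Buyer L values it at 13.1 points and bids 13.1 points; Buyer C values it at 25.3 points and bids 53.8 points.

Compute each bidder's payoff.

Buyer Y -16.6 points, Buyer D 0.0 points, Buyer J 0.0 points, Buyer K 0.0 points, Buyer L 0.0 points, Buyer C 0.0 points.

Sorted high to low: Buyer Y 58.3 points; Buyer K 54.3 points; Buyer C 53.8 points; Buyer J 51.7 points; Buyer L 13.1 points; Buyer D 6.0 points.
Buyer Y has the top bid and wins; the price is the second-highest bid, 54.3 points.
Buyer Y's payoff = 37.7 points − 54.3 points = -16.6 points. All other bidders lose, so their payoff is 0.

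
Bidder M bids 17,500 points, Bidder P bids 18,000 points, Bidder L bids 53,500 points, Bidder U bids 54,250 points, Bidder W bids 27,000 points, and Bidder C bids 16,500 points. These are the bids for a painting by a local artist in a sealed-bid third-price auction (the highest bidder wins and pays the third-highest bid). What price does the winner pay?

Ranking the bids: Bidder U 54,250 points > Bidder L 53,500 points > Bidder W 27,000 points > Bidder P 18,000 points > Bidder M 17,500 points > Bidder C 16,500 points.
Bidder U is the highest bidder, so Bidder U wins.
Under the third-price rule, the price is the third-highest bid: 27,000 points.

27,000 points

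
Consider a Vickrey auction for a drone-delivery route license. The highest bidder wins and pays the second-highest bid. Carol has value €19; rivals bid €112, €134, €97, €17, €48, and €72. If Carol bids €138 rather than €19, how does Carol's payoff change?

The highest competing bid is €134.
Bidding truthfully at €19: the top bid is €134 (a rival), so Carol loses. Payoff = €0.
Bidding €138: Carol has the top bid, wins, and pays the second-highest bid €134. Payoff = €19 − €134 = -€115.
Change = -€115 − €0 = -€115.

Change in payoff: -€115.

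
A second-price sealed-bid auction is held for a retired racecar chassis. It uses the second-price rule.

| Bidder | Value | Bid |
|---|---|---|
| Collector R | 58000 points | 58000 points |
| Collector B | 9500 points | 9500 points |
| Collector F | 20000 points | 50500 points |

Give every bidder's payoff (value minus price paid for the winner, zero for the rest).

Payoffs: Collector R 7500 points, Collector B 0 points, Collector F 0 points.

Ranking the bids: Collector R 58000 points; Collector F 50500 points; Collector B 9500 points.
Collector R has the top bid and wins; the price is the second-highest bid, 50500 points.
Collector R's payoff = 58000 points − 50500 points = 7500 points. All other bidders lose, so their payoff is 0.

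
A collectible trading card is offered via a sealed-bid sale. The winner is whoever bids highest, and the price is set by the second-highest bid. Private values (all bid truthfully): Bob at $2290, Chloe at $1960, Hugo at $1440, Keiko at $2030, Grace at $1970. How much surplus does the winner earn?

Sorted high to low: Bob $2290 > Keiko $2030 > Grace $1970 > Chloe $1960 > Hugo $1440.
Bob wins with the top bid and pays the second-highest, $2030.
Surplus = $2290 − $2030 = $260.

Winner's surplus: $260.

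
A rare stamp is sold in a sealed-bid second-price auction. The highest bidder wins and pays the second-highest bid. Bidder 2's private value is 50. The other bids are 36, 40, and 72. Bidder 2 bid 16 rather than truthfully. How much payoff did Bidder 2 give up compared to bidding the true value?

0

The highest competing bid is 72.
Bidding truthfully at 50: the top bid is 72 (a rival), so Bidder 2 loses. Payoff = 0.
Bidding 16: the top bid is 72 (a rival), so Bidder 2 loses. Payoff = 0.
Regret = truthful payoff − actual payoff = 0 − 0 = 0.
The bid only affects whether you win, not the price — here both bids land on the same side of the top rival bid, so the deviation is payoff-neutral.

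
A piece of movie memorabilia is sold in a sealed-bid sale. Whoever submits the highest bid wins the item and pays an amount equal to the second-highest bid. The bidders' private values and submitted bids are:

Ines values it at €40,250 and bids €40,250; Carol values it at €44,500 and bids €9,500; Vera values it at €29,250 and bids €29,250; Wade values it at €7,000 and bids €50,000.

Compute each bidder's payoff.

Sorted high to low: Wade €50,000, then Ines €40,250, then Vera €29,250, then Carol €9,500.
Wade has the top bid and wins; the price is the second-highest bid, €40,250.
Wade's payoff = €7,000 − €40,250 = -€33,250. All other bidders lose, so their payoff is 0.

Ines €0, Carol €0, Vera €0, Wade -€33,250.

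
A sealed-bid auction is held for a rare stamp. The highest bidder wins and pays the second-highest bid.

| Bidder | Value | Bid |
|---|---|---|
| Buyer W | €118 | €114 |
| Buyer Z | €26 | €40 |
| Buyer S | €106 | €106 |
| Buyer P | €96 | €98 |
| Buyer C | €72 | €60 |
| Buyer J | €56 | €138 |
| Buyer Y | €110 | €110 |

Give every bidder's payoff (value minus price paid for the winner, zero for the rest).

Payoffs: Buyer W €0, Buyer Z €0, Buyer S €0, Buyer P €0, Buyer C €0, Buyer J -€58, Buyer Y €0.

Bids in descending order: Buyer J €138; Buyer W €114; Buyer Y €110; Buyer S €106; Buyer P €98; Buyer C €60; Buyer Z €40.
Buyer J has the top bid and wins; the price is the second-highest bid, €114.
Buyer J's payoff = €56 − €114 = -€58. All other bidders lose, so their payoff is 0.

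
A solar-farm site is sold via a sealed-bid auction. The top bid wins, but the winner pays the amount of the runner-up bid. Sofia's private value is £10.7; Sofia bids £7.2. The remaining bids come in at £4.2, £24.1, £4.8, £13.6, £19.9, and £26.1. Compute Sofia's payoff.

Highest competing bid: £26.1.
Sofia's bid £7.2 is not the highest, so Sofia loses, pays nothing, and earns zero payoff.

Sofia's payoff: £0.0.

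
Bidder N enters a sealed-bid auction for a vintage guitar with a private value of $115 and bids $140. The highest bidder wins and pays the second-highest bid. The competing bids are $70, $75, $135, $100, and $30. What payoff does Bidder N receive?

Highest competing bid: $135.
Bidder N's bid $140 is the highest overall, so Bidder N wins and pays the second-highest bid, $135.
Payoff = value − price = $115 − $135 = -$20.

Payoff = -$20.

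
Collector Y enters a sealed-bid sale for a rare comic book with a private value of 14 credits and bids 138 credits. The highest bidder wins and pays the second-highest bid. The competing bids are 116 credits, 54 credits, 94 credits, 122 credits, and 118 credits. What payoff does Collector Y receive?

Collector Y's payoff: -108 credits.

Highest competing bid: 122 credits.
Collector Y's bid 138 credits is the highest overall, so Collector Y wins and pays the second-highest bid, 122 credits.
Payoff = value − price = 14 credits − 122 credits = -108 credits.
Overbidding won the item at a price above value — truthful bidding would have avoided this loss.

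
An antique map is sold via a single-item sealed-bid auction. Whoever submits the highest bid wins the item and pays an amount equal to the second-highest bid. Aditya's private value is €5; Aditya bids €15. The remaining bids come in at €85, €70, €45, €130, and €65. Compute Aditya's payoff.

Payoff = €0.

Highest competing bid: €130.
Aditya's bid €15 is not the highest, so Aditya loses, pays nothing, and earns zero payoff.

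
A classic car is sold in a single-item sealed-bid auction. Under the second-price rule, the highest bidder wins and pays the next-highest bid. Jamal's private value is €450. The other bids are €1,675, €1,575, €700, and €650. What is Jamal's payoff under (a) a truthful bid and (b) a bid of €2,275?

Truthful: €0; alternative: -€1,225.

The highest competing bid is €1,675.
Bidding truthfully at €450: the top bid is €1,675 (a rival), so Jamal loses. Payoff = €0.
Bidding €2,275: Jamal has the top bid, wins, and pays the second-highest bid €1,675. Payoff = €450 − €1,675 = -€1,225.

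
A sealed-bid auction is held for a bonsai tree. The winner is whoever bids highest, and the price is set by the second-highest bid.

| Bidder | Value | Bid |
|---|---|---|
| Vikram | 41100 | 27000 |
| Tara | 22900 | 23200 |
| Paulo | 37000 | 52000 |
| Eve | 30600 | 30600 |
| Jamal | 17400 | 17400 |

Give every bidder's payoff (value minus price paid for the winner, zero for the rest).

Ordered from highest: Paulo 52000; Eve 30600; Vikram 27000; Tara 23200; Jamal 17400.
Paulo has the top bid and wins; the price is the second-highest bid, 30600.
Paulo's payoff = 37000 − 30600 = 6400. All other bidders lose, so their payoff is 0.

Vikram 0, Tara 0, Paulo 6400, Eve 0, Jamal 0.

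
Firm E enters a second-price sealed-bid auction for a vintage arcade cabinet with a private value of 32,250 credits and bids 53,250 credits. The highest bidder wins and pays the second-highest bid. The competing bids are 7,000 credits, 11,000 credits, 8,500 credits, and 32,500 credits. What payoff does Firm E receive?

Payoff = -250 credits.

Highest competing bid: 32,500 credits.
Firm E's bid 53,250 credits is the highest overall, so Firm E wins and pays the second-highest bid, 32,500 credits.
Payoff = value − price = 32,250 credits − 32,500 credits = -250 credits.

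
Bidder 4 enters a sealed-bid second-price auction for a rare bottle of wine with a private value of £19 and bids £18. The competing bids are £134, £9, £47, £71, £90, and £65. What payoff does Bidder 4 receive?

Highest competing bid: £134.
Bidder 4's bid £18 is not the highest, so Bidder 4 loses, pays nothing, and earns zero payoff.

£0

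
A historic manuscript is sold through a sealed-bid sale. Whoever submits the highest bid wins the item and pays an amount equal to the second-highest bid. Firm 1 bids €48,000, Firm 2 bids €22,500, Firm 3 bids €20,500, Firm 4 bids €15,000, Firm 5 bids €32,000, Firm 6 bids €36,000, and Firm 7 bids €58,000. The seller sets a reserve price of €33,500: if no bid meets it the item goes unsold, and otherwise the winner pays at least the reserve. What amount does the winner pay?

The winner pays €48,000.

Ordered from highest: Firm 7 €58,000; Firm 1 €48,000; Firm 6 €36,000; Firm 5 €32,000; Firm 2 €22,500; Firm 3 €20,500; Firm 4 €15,000.
Firm 7 has the highest bid, so Firm 7 wins.
The second-highest bid is €48,000, which exceeds the reserve, so that sets the price.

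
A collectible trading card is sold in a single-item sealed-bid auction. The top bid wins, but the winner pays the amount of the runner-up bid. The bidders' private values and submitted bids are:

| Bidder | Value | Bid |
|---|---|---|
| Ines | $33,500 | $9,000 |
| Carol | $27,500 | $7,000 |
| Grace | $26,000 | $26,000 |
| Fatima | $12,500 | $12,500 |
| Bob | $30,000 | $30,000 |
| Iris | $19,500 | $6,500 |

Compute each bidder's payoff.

Bids in descending order: Bob $30,000, then Grace $26,000, then Fatima $12,500, then Ines $9,000, then Carol $7,000, then Iris $6,500.
Bob has the top bid and wins; the price is the second-highest bid, $26,000.
Bob's payoff = $30,000 − $26,000 = $4,000. All other bidders lose, so their payoff is 0.

Ines $0, Carol $0, Grace $0, Fatima $0, Bob $4,000, Iris $0.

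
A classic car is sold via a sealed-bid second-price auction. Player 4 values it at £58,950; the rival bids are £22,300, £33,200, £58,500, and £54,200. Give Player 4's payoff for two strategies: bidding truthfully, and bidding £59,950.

Truthful: £450; alternative: £450.

The highest competing bid is £58,500.
Bidding truthfully at £58,950: Player 4 has the top bid, wins, and pays the second-highest bid £58,500. Payoff = £58,950 − £58,500 = £450.
Bidding £59,950: Player 4 has the top bid, wins, and pays the second-highest bid £58,500. Payoff = £58,950 − £58,500 = £450.
The bid only affects whether you win, not the price — here both bids land on the same side of the top rival bid, so the deviation is payoff-neutral.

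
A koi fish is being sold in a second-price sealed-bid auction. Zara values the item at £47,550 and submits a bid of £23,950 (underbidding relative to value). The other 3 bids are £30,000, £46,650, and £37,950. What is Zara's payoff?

Highest competing bid: £46,650.
Zara's bid £23,950 is not the highest, so Zara loses, pays nothing, and earns zero payoff.

Zara's payoff: £0.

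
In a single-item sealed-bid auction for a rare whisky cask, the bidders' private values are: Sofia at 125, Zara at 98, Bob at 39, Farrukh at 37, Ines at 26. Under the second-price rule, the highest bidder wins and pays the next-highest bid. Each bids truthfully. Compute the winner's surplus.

Ordered from highest: Sofia 125, then Zara 98, then Bob 39, then Farrukh 37, then Ines 26.
Sofia wins with the top bid and pays the second-highest, 98.
Surplus = 125 − 98 = 27.

Surplus = 27.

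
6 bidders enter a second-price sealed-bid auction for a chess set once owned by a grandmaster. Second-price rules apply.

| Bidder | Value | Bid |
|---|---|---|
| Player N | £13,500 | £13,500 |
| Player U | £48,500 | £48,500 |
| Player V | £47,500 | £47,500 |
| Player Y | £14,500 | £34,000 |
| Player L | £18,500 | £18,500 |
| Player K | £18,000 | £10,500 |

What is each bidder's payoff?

Sorted high to low: Player U £48,500, then Player V £47,500, then Player Y £34,000, then Player L £18,500, then Player N £13,500, then Player K £10,500.
Player U has the top bid and wins; the price is the second-highest bid, £47,500.
Player U's payoff = £48,500 − £47,500 = £1,000. All other bidders lose, so their payoff is 0.

Payoffs: Player N £0, Player U £1,000, Player V £0, Player Y £0, Player L £0, Player K £0.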